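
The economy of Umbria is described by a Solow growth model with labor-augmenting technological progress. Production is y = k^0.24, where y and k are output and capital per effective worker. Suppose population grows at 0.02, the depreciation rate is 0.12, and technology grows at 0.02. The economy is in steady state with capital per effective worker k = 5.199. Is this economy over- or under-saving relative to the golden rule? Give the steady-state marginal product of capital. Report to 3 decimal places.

over-saving; MPK ≈ 0.069

n + g + δ = 0.02 + 0.02 + 0.12 = 0.16.
MPK = 0.24·k^(0.24−1) = 0.24·5.199^(-0.76) ≈ 0.0686.
MPK < 0.16, so the economy is dynamically inefficient (over-saving).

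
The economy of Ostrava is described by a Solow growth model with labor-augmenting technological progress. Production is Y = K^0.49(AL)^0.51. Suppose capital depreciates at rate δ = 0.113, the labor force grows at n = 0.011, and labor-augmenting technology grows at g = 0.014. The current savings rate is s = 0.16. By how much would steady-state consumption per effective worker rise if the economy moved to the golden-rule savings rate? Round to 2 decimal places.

Δc ≈ 0.75

n + g + δ = 0.011 + 0.014 + 0.113 = 0.138.
Current steady state (s = 0.16): k* = (0.16/0.138)^(1/0.51) ≈ 1.3365, y* = 1.3365^0.49 ≈ 1.1527, c* = (1−0.16)·1.1527 ≈ 0.9683.
Golden rule sets MPK = n+g+δ: 0.49·k^(0.49−1) = 0.138, so k_gold = (0.49/0.138)^(1/0.51) ≈ 11.9965.
y_gold = 11.9965^0.49 ≈ 3.3786, c_gold = y_gold − 0.138·k_gold ≈ 1.7231.
Gain: Δc = 1.7231 − 0.9683 ≈ 0.7548.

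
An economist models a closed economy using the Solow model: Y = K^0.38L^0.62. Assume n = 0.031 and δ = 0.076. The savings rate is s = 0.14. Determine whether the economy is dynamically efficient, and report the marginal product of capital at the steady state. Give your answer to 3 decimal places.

The effective depreciation rate is n + δ = 0.031 + 0.076 = 0.107.
Steady-state k*: s·k^0.38 = 0.107·k gives k* = (0.14/0.107)^(1/0.62) ≈ 1.5428.
MPK = 0.38·1.5428^(-0.62) ≈ 0.2904.
MPK > n+δ = 0.107, so the economy is dynamically efficient (under-saving).

dynamically efficient; MPK ≈ 0.290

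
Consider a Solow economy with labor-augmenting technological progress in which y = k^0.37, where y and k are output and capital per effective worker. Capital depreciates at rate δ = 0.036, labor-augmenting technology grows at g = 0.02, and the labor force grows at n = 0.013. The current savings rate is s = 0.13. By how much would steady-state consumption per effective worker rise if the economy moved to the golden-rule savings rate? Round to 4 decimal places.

Break-even investment rate: n + g + δ = 0.013 + 0.02 + 0.036 = 0.069.
Current steady state (s = 0.13): k* = (0.13/0.069)^(1/0.63) ≈ 2.7331, y* = 2.7331^0.37 ≈ 1.4507, c* = (1−0.13)·1.4507 ≈ 1.2621.
Setting f'(k) = n+g+δ gives 0.37·k^(0.37−1) = 0.069, hence k_gold = (0.37/0.069)^(1/0.63) ≈ 14.3781.
y_gold = 14.3781^0.37 ≈ 2.6813, c_gold = y_gold − 0.069·k_gold ≈ 1.6892.
Gain: Δc = 1.6892 − 1.2621 ≈ 0.4272.

Δc ≈ 0.4272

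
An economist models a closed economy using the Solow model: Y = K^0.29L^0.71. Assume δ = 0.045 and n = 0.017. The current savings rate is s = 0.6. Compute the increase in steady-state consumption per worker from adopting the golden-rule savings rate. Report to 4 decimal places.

Δc ≈ 0.3224

Break-even investment rate: n + δ = 0.017 + 0.045 = 0.062.
Current steady state (s = 0.6): k* = (0.6/0.062)^(1/0.71) ≈ 24.4565, y* = 24.4565^0.29 ≈ 2.5272, c* = (1−0.6)·2.5272 ≈ 1.0109.
Setting f'(k) = n+δ gives 0.29·k^(0.29−1) = 0.062, hence k_gold = (0.29/0.062)^(1/0.71) ≈ 8.7836.
y_gold = 8.7836^0.29 ≈ 1.8779, c_gold = y_gold − 0.062·k_gold ≈ 1.3333.
Gain: Δc = 1.3333 − 1.0109 ≈ 0.3224.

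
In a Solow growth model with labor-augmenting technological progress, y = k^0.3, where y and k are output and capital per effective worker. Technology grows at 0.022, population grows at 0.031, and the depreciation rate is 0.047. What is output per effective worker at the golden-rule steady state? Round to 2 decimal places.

The effective depreciation rate is n + g + δ = 0.031 + 0.022 + 0.047 = 0.1.
Maximizing c = f(k) − (n+g+δ)·k gives f'(k) = n+g+δ, i.e. 0.3·k^(0.3−1) = 0.1, so k_gold = (0.3/0.1)^(1/0.7) ≈ 4.8040.
Output: y_gold = k_gold^0.3 = 4.8040^0.3 ≈ 1.6013.

y_gold ≈ 1.60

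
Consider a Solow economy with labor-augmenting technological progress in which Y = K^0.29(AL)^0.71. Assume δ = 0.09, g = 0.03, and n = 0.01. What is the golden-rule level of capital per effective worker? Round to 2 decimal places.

k_gold ≈ 3.10

Capital per effective worker breaks even when investment replaces (n + g + δ)·k; here n + g + δ = 0.13.
Golden rule sets MPK = n+g+δ: 0.29·k^(0.29−1) = 0.13, so k_gold = (0.29/0.13)^(1/0.71) ≈ 3.0959.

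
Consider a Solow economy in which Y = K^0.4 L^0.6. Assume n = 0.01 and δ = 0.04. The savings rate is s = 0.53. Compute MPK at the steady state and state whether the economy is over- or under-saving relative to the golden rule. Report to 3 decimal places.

Break-even investment rate: n + δ = 0.01 + 0.04 = 0.05.
Steady-state k*: s·k^0.4 = 0.05·k gives k* = (0.53/0.05)^(1/0.6) ≈ 51.1497.
MPK = 0.4·51.1497^(-0.6) ≈ 0.0377.
MPK < n+δ = 0.05, so the economy is dynamically inefficient (over-saving).

over-saving; MPK ≈ 0.038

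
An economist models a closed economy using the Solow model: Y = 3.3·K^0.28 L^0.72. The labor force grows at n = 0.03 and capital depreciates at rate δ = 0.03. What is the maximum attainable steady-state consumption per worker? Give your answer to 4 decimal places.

c_gold ≈ 6.8811

Capital per worker breaks even when investment replaces (n + δ)·k; here n + δ = 0.06.
Setting f'(k) = n+δ gives 0.28·3.3·k^(0.28−1) = 0.06, hence k_gold = (0.28·3.3/0.06)^(1/0.72) ≈ 44.5999.
y_gold = 3.3·44.5999^0.28 ≈ 9.5571.
c_gold = y_gold − (n+δ)·k_gold = 9.5571 − 0.06·44.5999 ≈ 6.8811.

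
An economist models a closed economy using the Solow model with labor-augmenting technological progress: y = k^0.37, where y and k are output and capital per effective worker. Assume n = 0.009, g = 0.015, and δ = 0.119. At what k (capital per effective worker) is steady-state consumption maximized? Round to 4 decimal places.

The effective depreciation rate is n + g + δ = 0.009 + 0.015 + 0.119 = 0.143.
At the golden rule the marginal product of capital equals n+g+δ: 0.37·k^(0.37−1) = 0.143. Solving, k_gold = (0.37/0.143)^(1/0.63) ≈ 4.5221.

k_gold ≈ 4.5221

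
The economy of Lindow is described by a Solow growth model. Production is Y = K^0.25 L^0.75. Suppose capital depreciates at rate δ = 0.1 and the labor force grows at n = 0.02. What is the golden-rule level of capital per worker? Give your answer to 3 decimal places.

k_gold ≈ 2.661

n + δ = 0.02 + 0.1 = 0.12.
Setting f'(k) = n+δ gives 0.25·k^(0.25−1) = 0.12, hence k_gold = (0.25/0.12)^(1/0.75) ≈ 2.6608.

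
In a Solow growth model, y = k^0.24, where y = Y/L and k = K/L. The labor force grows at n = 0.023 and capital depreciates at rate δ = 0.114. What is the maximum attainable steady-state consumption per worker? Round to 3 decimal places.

Capital per worker breaks even when investment replaces (n + δ)·k; here n + δ = 0.137.
Maximizing c = f(k) − (n+δ)·k gives f'(k) = n+δ, i.e. 0.24·k^(0.24−1) = 0.137, so k_gold = (0.24/0.137)^(1/0.76) ≈ 2.0911.
y_gold = 2.0911^0.24 ≈ 1.1937.
c_gold = y_gold − (n+δ)·k_gold = 1.1937 − 0.137·2.0911 ≈ 0.9072.

c_gold ≈ 0.907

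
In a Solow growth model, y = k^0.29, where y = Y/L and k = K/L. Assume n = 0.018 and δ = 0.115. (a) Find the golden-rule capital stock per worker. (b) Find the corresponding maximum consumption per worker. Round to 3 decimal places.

n + δ = 0.018 + 0.115 = 0.133.
Golden rule sets MPK = n+δ: 0.29·k^(0.29−1) = 0.133, so k_gold = (0.29/0.133)^(1/0.71) ≈ 2.9980.
y_gold = 2.9980^0.29 ≈ 1.3749; c_gold = y_gold − 0.133·k_gold ≈ 0.9762.

(a) k_gold ≈ 2.998; (b) c_gold ≈ 0.976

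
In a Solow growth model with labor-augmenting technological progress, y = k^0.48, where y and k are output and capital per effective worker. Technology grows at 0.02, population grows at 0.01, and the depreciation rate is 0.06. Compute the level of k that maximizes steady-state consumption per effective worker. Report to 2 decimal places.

The effective depreciation rate is n + g + δ = 0.01 + 0.02 + 0.06 = 0.09.
Golden rule sets MPK = n+g+δ: 0.48·k^(0.48−1) = 0.09, so k_gold = (0.48/0.09)^(1/0.52) ≈ 25.0077.

k_gold ≈ 25.01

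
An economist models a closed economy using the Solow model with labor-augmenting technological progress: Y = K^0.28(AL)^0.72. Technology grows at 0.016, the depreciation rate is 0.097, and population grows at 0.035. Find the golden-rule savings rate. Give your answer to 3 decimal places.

Capital per effective worker breaks even when investment replaces (n + g + δ)·k; here n + g + δ = 0.148.
At the golden rule MPK = n+g+δ, and in any Cobb-Douglas steady state s = (n+g+δ)·k/y = MPK·k/y = capital's share 0.28.

s_gold = 0.280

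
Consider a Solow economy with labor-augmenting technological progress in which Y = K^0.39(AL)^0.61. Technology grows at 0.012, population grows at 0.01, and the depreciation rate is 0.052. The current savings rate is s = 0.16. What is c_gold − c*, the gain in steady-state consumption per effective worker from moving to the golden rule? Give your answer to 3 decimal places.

Δc ≈ 0.390

Capital per effective worker breaks even when investment replaces (n + g + δ)·k; here n + g + δ = 0.074.
Current steady state (s = 0.16): k* = (0.16/0.074)^(1/0.61) ≈ 3.5400, y* = 3.5400^0.39 ≈ 1.6372, c* = (1−0.16)·1.6372 ≈ 1.3753.
Maximizing c = f(k) − (n+g+δ)·k gives f'(k) = n+g+δ, i.e. 0.39·k^(0.39−1) = 0.074, so k_gold = (0.39/0.074)^(1/0.61) ≈ 15.2522.
y_gold = 15.2522^0.39 ≈ 2.8940, c_gold = y_gold − 0.074·k_gold ≈ 1.7653.
Gain: Δc = 1.7653 − 1.3753 ≈ 0.3901.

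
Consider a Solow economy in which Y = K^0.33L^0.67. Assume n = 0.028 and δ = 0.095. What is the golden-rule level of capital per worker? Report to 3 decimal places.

k_gold ≈ 4.362

Capital per worker breaks even when investment replaces (n + δ)·k; here n + δ = 0.123.
Maximizing c = f(k) − (n+δ)·k gives f'(k) = n+δ, i.e. 0.33·k^(0.33−1) = 0.123, so k_gold = (0.33/0.123)^(1/0.67) ≈ 4.3623.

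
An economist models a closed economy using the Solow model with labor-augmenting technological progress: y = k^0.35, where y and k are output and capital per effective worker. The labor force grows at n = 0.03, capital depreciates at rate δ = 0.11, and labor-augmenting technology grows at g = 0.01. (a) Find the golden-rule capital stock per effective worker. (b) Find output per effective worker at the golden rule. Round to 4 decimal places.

(a) k_gold ≈ 3.6823; (b) y_gold ≈ 1.5781

The effective depreciation rate is n + g + δ = 0.03 + 0.01 + 0.11 = 0.15.
At the golden rule the marginal product of capital equals n+g+δ: 0.35·k^(0.35−1) = 0.15. Solving, k_gold = (0.35/0.15)^(1/0.65) ≈ 3.6823.
y_gold = 3.6823^0.35 ≈ 1.5781.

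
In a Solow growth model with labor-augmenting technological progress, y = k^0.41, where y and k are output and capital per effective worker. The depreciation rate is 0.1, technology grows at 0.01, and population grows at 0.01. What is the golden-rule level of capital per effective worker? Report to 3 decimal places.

Break-even investment rate: n + g + δ = 0.01 + 0.01 + 0.1 = 0.12.
Golden rule sets MPK = n+g+δ: 0.41·k^(0.41−1) = 0.12, so k_gold = (0.41/0.12)^(1/0.59) ≈ 8.0244.

k_gold ≈ 8.024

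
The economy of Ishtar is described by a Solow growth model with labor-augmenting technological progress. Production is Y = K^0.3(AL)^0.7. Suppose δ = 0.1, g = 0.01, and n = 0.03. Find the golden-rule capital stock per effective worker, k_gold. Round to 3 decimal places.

k_gold ≈ 2.971

Break-even investment rate: n + g + δ = 0.03 + 0.01 + 0.1 = 0.14.
Setting f'(k) = n+g+δ gives 0.3·k^(0.3−1) = 0.14, hence k_gold = (0.3/0.14)^(1/0.7) ≈ 2.9706.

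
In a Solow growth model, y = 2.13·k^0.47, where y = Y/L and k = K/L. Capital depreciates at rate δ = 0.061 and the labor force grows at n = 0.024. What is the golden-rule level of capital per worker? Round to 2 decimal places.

k_gold ≈ 104.92

Capital per worker breaks even when investment replaces (n + δ)·k; here n + δ = 0.085.
Golden rule sets MPK = n+δ: 0.47·2.13·k^(0.47−1) = 0.085, so k_gold = (0.47·2.13/0.085)^(1/0.53) ≈ 104.9217.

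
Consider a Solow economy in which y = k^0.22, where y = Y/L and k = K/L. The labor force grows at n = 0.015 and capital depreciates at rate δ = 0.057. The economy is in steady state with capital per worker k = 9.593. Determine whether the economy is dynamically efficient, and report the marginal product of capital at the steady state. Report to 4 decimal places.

Capital per worker breaks even when investment replaces (n + δ)·k; here n + δ = 0.072.
MPK = 0.22·k^(0.22−1) = 0.22·9.593^(-0.78) ≈ 0.0377.
MPK < 0.072, so the economy is dynamically inefficient (over-saving).

dynamically inefficient; MPK ≈ 0.0377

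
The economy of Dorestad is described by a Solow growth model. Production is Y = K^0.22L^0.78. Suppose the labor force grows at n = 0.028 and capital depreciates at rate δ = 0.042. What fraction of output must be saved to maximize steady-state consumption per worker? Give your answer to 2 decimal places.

s_gold = 0.22

Capital per worker breaks even when investment replaces (n + δ)·k; here n + δ = 0.07.
At the golden rule MPK = n+δ, and in any Cobb-Douglas steady state s = (n+δ)·k/y = MPK·k/y = capital's share 0.22.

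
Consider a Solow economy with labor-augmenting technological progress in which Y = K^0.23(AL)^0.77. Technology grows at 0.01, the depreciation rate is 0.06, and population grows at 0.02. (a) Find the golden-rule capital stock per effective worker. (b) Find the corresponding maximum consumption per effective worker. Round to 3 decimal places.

(a) k_gold ≈ 3.382; (b) c_gold ≈ 1.019

The effective depreciation rate is n + g + δ = 0.02 + 0.01 + 0.06 = 0.09.
Setting f'(k) = n+g+δ gives 0.23·k^(0.23−1) = 0.09, hence k_gold = (0.23/0.09)^(1/0.77) ≈ 3.3822.
y_gold = 3.3822^0.23 ≈ 1.3235; c_gold = y_gold − 0.09·k_gold ≈ 1.0191.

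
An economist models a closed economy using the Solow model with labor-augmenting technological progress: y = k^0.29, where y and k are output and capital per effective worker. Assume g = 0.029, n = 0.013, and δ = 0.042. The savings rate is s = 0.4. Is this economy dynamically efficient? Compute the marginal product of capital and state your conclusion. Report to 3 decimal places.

dynamically inefficient; MPK ≈ 0.061

The effective depreciation rate is n + g + δ = 0.013 + 0.029 + 0.042 = 0.084.
Steady-state k*: s·k^0.29 = 0.084·k gives k* = (0.4/0.084)^(1/0.71) ≈ 9.0078.
MPK = 0.29·9.0078^(-0.71) ≈ 0.0609.
MPK < n+g+δ = 0.084, so the economy is dynamically inefficient (over-saving).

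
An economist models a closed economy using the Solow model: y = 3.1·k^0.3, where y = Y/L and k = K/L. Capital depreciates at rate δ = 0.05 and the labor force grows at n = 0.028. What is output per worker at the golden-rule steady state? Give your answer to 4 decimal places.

y_gold ≈ 8.9675

Break-even investment rate: n + δ = 0.028 + 0.05 = 0.078.
Golden rule sets MPK = n+δ: 0.3·3.1·k^(0.3−1) = 0.078, so k_gold = (0.3·3.1/0.078)^(1/0.7) ≈ 34.4904.
Output: y_gold = 3.1·k_gold^0.3 = 3.1·34.4904^0.3 ≈ 8.9675.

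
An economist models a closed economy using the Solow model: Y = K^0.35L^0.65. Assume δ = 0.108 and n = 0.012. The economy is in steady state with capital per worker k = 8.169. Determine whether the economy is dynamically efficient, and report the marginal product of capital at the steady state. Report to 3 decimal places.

dynamically inefficient; MPK ≈ 0.089

n + δ = 0.012 + 0.108 = 0.12.
MPK = 0.35·k^(0.35−1) = 0.35·8.169^(-0.65) ≈ 0.0894.
MPK < 0.12, so the economy is dynamically inefficient (over-saving).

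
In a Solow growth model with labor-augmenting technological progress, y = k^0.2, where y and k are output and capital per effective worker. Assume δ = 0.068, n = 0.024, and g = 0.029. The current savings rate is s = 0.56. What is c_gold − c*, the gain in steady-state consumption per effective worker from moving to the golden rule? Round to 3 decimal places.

The effective depreciation rate is n + g + δ = 0.024 + 0.029 + 0.068 = 0.121.
Current steady state (s = 0.56): k* = (0.56/0.121)^(1/0.8) ≈ 6.7882, y* = 6.7882^0.2 ≈ 1.4667, c* = (1−0.56)·1.4667 ≈ 0.6454.
Golden rule sets MPK = n+g+δ: 0.2·k^(0.2−1) = 0.121, so k_gold = (0.2/0.121)^(1/0.8) ≈ 1.8742.
y_gold = 1.8742^0.2 ≈ 1.1339, c_gold = y_gold − 0.121·k_gold ≈ 0.9071.
Gain: Δc = 0.9071 − 0.6454 ≈ 0.2617.

Δc ≈ 0.262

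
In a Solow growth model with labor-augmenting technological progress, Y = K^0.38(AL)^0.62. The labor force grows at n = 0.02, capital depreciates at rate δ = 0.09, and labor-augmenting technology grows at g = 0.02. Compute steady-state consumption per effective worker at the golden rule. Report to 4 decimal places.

Break-even investment rate: n + g + δ = 0.02 + 0.02 + 0.09 = 0.13.
At the golden rule the marginal product of capital equals n+g+δ: 0.38·k^(0.38−1) = 0.13. Solving, k_gold = (0.38/0.13)^(1/0.62) ≈ 5.6410.
y_gold = 5.6410^0.38 ≈ 1.9298.
c_gold = y_gold − (n+g+δ)·k_gold = 1.9298 − 0.13·5.6410 ≈ 1.1965.

c_gold ≈ 1.1965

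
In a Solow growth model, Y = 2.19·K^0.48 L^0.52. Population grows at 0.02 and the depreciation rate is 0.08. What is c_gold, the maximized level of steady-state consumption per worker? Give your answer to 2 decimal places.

n + δ = 0.02 + 0.08 = 0.1.
At the golden rule the marginal product of capital equals n+δ: 0.48·2.19·k^(0.48−1) = 0.1. Solving, k_gold = (0.48·2.19/0.1)^(1/0.52) ≈ 92.2103.
y_gold = 2.19·92.2103^0.48 ≈ 19.2105.
c_gold = y_gold − (n+δ)·k_gold = 19.2105 − 0.1·92.2103 ≈ 9.9895.

c_gold ≈ 9.99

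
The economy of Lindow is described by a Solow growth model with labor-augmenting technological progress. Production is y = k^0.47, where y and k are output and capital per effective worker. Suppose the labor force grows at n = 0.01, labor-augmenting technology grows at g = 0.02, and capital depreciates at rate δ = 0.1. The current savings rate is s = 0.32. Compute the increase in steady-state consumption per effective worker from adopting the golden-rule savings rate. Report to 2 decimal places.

Δc ≈ 0.15

n + g + δ = 0.01 + 0.02 + 0.1 = 0.13.
Current steady state (s = 0.32): k* = (0.32/0.13)^(1/0.53) ≈ 5.4717, y* = 5.4717^0.47 ≈ 2.2229, c* = (1−0.32)·2.2229 ≈ 1.5116.
Golden rule sets MPK = n+g+δ: 0.47·k^(0.47−1) = 0.13, so k_gold = (0.47/0.13)^(1/0.53) ≈ 11.3011.
y_gold = 11.3011^0.47 ≈ 3.1258, c_gold = y_gold − 0.13·k_gold ≈ 1.6567.
Gain: Δc = 1.6567 − 1.5116 ≈ 0.1451.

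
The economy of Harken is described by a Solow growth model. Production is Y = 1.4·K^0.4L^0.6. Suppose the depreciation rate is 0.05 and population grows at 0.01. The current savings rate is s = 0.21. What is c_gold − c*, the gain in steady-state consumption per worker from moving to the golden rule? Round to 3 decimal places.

Δc ≈ 0.533

Break-even investment rate: n + δ = 0.01 + 0.05 = 0.06.
Current steady state (s = 0.21): k* = (0.21·1.4/0.06)^(1/0.6) ≈ 14.1360, y* = 1.4·14.1360^0.4 ≈ 4.0389, c* = (1−0.21)·4.0389 ≈ 3.1907.
Golden rule sets MPK = n+δ: 0.4·1.4·k^(0.4−1) = 0.06, so k_gold = (0.4·1.4/0.06)^(1/0.6) ≈ 41.3740.
y_gold = 1.4·41.3740^0.4 ≈ 6.2061, c_gold = y_gold − 0.06·k_gold ≈ 3.7237.
Gain: Δc = 3.7237 − 3.1907 ≈ 0.5330.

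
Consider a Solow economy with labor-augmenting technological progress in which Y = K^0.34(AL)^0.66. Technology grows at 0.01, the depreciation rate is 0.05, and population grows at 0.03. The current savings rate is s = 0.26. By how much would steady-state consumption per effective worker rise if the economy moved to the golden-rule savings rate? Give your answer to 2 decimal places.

Break-even investment rate: n + g + δ = 0.03 + 0.01 + 0.05 = 0.09.
Current steady state (s = 0.26): k* = (0.26/0.09)^(1/0.66) ≈ 4.9897, y* = 4.9897^0.34 ≈ 1.7272, c* = (1−0.26)·1.7272 ≈ 1.2781.
Setting f'(k) = n+g+δ gives 0.34·k^(0.34−1) = 0.09, hence k_gold = (0.34/0.09)^(1/0.66) ≈ 7.4920.
y_gold = 7.4920^0.34 ≈ 1.9832, c_gold = y_gold − 0.09·k_gold ≈ 1.3089.
Gain: Δc = 1.3089 − 1.2781 ≈ 0.0308.

Δc ≈ 0.03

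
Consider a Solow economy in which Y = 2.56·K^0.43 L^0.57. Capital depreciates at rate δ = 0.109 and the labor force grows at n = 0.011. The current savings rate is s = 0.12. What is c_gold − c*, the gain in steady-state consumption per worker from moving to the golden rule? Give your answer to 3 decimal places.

Capital per worker breaks even when investment replaces (n + δ)·k; here n + δ = 0.12.
Current steady state (s = 0.12): k* = (0.12·2.56/0.12)^(1/0.57) ≈ 5.2025, y* = 2.56·5.2025^0.43 ≈ 5.2025, c* = (1−0.12)·5.2025 ≈ 4.5782.
Setting f'(k) = n+δ gives 0.43·2.56·k^(0.43−1) = 0.12, hence k_gold = (0.43·2.56/0.12)^(1/0.57) ≈ 48.8252.
y_gold = 2.56·48.8252^0.43 ≈ 13.6256, c_gold = y_gold − 0.12·k_gold ≈ 7.7666.
Gain: Δc = 7.7666 − 4.5782 ≈ 3.1884.

Δc ≈ 3.188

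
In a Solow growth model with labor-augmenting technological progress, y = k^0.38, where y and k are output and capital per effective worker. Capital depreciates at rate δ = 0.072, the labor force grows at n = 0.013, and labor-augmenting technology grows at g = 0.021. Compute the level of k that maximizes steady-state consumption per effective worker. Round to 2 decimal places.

n + g + δ = 0.013 + 0.021 + 0.072 = 0.106.
Maximizing c = f(k) − (n+g+δ)·k gives f'(k) = n+g+δ, i.e. 0.38·k^(0.38−1) = 0.106, so k_gold = (0.38/0.106)^(1/0.62) ≈ 7.8401.

k_gold ≈ 7.84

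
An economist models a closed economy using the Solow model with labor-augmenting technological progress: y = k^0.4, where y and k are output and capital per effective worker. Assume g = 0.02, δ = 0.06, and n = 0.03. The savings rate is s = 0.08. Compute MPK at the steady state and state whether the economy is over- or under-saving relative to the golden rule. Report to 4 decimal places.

Capital per effective worker breaks even when investment replaces (n + g + δ)·k; here n + g + δ = 0.11.
Steady-state k*: s·k^0.4 = 0.11·k gives k* = (0.08/0.11)^(1/0.6) ≈ 0.5882.
MPK = 0.4·0.5882^(-0.6) ≈ 0.5500.
MPK > n+g+δ = 0.11, so the economy is dynamically efficient (under-saving).

under-saving; MPK ≈ 0.5500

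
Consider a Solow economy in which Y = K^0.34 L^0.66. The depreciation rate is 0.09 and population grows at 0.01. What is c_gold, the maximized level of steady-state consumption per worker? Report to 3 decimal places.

c_gold ≈ 1.240

Break-even investment rate: n + δ = 0.01 + 0.09 = 0.1.
Setting f'(k) = n+δ gives 0.34·k^(0.34−1) = 0.1, hence k_gold = (0.34/0.1)^(1/0.66) ≈ 6.3866.
y_gold = 6.3866^0.34 ≈ 1.8784.
c_gold = y_gold − (n+δ)·k_gold = 1.8784 − 0.1·6.3866 ≈ 1.2398.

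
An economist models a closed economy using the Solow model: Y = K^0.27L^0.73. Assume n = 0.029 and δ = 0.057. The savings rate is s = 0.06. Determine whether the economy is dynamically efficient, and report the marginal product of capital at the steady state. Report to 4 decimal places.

The effective depreciation rate is n + δ = 0.029 + 0.057 = 0.086.
Steady-state k*: s·k^0.27 = 0.086·k gives k* = (0.06/0.086)^(1/0.73) ≈ 0.6107.
MPK = 0.27·0.6107^(-0.73) ≈ 0.3870.
MPK > n+δ = 0.086, so the economy is dynamically efficient (under-saving).

dynamically efficient; MPK ≈ 0.3870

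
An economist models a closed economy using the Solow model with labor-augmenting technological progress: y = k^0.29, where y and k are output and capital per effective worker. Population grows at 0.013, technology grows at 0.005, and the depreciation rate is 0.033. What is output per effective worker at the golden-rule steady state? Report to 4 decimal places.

y_gold ≈ 2.0338

Break-even investment rate: n + g + δ = 0.013 + 0.005 + 0.033 = 0.051.
Golden rule sets MPK = n+g+δ: 0.29·k^(0.29−1) = 0.051, so k_gold = (0.29/0.051)^(1/0.71) ≈ 11.5648.
Output: y_gold = k_gold^0.29 = 11.5648^0.29 ≈ 2.0338.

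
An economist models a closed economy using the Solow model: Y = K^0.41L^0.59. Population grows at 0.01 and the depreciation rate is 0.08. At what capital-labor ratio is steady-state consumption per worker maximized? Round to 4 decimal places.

k_gold ≈ 13.0669

Break-even investment rate: n + δ = 0.01 + 0.08 = 0.09.
Maximizing c = f(k) − (n+δ)·k gives f'(k) = n+δ, i.e. 0.41·k^(0.41−1) = 0.09, so k_gold = (0.41/0.09)^(1/0.59) ≈ 13.0669.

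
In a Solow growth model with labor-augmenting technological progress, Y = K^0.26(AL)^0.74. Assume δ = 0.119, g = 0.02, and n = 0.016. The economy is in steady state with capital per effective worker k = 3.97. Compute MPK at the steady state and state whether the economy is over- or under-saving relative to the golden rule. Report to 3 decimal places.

Capital per effective worker breaks even when investment replaces (n + g + δ)·k; here n + g + δ = 0.155.
MPK = 0.26·k^(0.26−1) = 0.26·3.97^(-0.74) ≈ 0.0937.
MPK < 0.155, so the economy is dynamically inefficient (over-saving).

over-saving; MPK ≈ 0.094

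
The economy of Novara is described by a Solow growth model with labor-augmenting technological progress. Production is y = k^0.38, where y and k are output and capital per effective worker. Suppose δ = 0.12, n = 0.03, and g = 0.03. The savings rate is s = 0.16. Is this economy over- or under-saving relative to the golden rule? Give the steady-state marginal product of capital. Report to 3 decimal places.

The effective depreciation rate is n + g + δ = 0.03 + 0.03 + 0.12 = 0.18.
Steady-state k*: s·k^0.38 = 0.18·k gives k* = (0.16/0.18)^(1/0.62) ≈ 0.8270.
MPK = 0.38·0.8270^(-0.62) ≈ 0.4275.
MPK > n+g+δ = 0.18, so the economy is dynamically efficient (under-saving).

under-saving; MPK ≈ 0.427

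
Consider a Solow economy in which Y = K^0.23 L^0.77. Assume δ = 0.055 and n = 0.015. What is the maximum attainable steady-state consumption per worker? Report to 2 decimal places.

Break-even investment rate: n + δ = 0.015 + 0.055 = 0.07.
At the golden rule the marginal product of capital equals n+δ: 0.23·k^(0.23−1) = 0.07. Solving, k_gold = (0.23/0.07)^(1/0.77) ≈ 4.6876.
y_gold = 4.6876^0.23 ≈ 1.4267.
c_gold = y_gold − (n+δ)·k_gold = 1.4267 − 0.07·4.6876 ≈ 1.0985.

c_gold ≈ 1.10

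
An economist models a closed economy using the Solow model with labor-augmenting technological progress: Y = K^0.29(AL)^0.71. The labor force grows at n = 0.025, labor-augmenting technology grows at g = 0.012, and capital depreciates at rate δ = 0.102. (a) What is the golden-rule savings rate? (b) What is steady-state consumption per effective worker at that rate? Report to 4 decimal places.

(a) s_gold = 0.2900; (b) c_gold ≈ 0.9588

Capital per effective worker breaks even when investment replaces (n + g + δ)·k; here n + g + δ = 0.139.
For Cobb-Douglas, s_gold equals capital's share: s_gold = 0.29.
Maximizing c = f(k) − (n+g+δ)·k gives f'(k) = n+g+δ, i.e. 0.29·k^(0.29−1) = 0.139, so k_gold = (0.29/0.139)^(1/0.71) ≈ 2.8173.
y_gold = 2.8173^0.29 ≈ 1.3504; c_gold = (1−0.29)·y_gold ≈ 0.9588.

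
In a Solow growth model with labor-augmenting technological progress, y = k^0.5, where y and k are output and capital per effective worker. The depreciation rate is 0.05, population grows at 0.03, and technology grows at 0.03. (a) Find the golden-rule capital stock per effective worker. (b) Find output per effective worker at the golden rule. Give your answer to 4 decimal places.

n + g + δ = 0.03 + 0.03 + 0.05 = 0.11.
Setting f'(k) = n+g+δ gives 0.5·k^(0.5−1) = 0.11, hence k_gold = (0.5/0.11)^(1/0.5) ≈ 20.6612.
y_gold = 20.6612^0.5 ≈ 4.5455.

(a) k_gold ≈ 20.6612; (b) y_gold ≈ 4.5455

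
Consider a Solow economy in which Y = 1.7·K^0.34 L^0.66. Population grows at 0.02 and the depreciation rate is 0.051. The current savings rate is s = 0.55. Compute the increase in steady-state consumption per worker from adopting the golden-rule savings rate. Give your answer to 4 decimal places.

Δc ≈ 0.4180

The effective depreciation rate is n + δ = 0.02 + 0.051 = 0.071.
Current steady state (s = 0.55): k* = (0.55·1.7/0.071)^(1/0.66) ≈ 49.6927, y* = 1.7·49.6927^0.34 ≈ 6.4149, c* = (1−0.55)·6.4149 ≈ 2.8867.
Golden rule sets MPK = n+δ: 0.34·1.7·k^(0.34−1) = 0.071, so k_gold = (0.34·1.7/0.071)^(1/0.66) ≈ 23.9774.
y_gold = 1.7·23.9774^0.34 ≈ 5.0070, c_gold = y_gold − 0.071·k_gold ≈ 3.3047.
Gain: Δc = 3.3047 − 2.8867 ≈ 0.4180.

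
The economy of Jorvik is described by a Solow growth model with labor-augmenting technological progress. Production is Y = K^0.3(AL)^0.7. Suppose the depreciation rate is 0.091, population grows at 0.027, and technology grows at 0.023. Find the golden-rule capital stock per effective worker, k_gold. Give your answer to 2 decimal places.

k_gold ≈ 2.94

Capital per effective worker breaks even when investment replaces (n + g + δ)·k; here n + g + δ = 0.141.
Setting f'(k) = n+g+δ gives 0.3·k^(0.3−1) = 0.141, hence k_gold = (0.3/0.141)^(1/0.7) ≈ 2.9406.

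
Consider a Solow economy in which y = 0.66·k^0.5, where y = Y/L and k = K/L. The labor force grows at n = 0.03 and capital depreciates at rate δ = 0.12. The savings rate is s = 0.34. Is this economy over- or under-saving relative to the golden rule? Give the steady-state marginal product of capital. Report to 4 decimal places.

Break-even investment rate: n + δ = 0.03 + 0.12 = 0.15.
Steady-state k*: s·A·k^0.5 = 0.15·k gives k* = (0.34·0.66/0.15)^(1/0.5) ≈ 2.2380.
MPK = 0.5·0.66·2.2380^(-0.5) ≈ 0.2206.
MPK > n+δ = 0.15, so the economy is dynamically efficient (under-saving).

under-saving; MPK ≈ 0.2206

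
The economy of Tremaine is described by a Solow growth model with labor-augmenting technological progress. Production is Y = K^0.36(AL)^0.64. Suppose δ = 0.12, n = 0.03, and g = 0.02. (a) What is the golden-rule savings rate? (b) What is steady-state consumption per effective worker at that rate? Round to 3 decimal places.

n + g + δ = 0.03 + 0.02 + 0.12 = 0.17.
For Cobb-Douglas, s_gold equals capital's share: s_gold = 0.36.
Setting f'(k) = n+g+δ gives 0.36·k^(0.36−1) = 0.17, hence k_gold = (0.36/0.17)^(1/0.64) ≈ 3.2296.
y_gold = 3.2296^0.36 ≈ 1.5251; c_gold = (1−0.36)·y_gold ≈ 0.9761.

(a) s_gold = 0.360; (b) c_gold ≈ 0.976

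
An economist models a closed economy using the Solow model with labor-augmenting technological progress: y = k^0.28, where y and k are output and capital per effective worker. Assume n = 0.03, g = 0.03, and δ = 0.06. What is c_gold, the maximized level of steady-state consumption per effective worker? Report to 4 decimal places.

c_gold ≈ 1.0010

Capital per effective worker breaks even when investment replaces (n + g + δ)·k; here n + g + δ = 0.12.
Golden rule sets MPK = n+g+δ: 0.28·k^(0.28−1) = 0.12, so k_gold = (0.28/0.12)^(1/0.72) ≈ 3.2440.
y_gold = 3.2440^0.28 ≈ 1.3903.
c_gold = y_gold − (n+g+δ)·k_gold = 1.3903 − 0.12·3.2440 ≈ 1.0010.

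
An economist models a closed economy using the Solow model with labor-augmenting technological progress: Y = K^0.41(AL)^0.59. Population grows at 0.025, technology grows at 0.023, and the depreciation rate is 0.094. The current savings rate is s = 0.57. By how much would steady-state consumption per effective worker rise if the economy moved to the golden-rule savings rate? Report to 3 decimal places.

n + g + δ = 0.025 + 0.023 + 0.094 = 0.142.
Current steady state (s = 0.57): k* = (0.57/0.142)^(1/0.59) ≈ 10.5445, y* = 10.5445^0.41 ≈ 2.6269, c* = (1−0.57)·2.6269 ≈ 1.1296.
Setting f'(k) = n+g+δ gives 0.41·k^(0.41−1) = 0.142, hence k_gold = (0.41/0.142)^(1/0.59) ≈ 6.0325.
y_gold = 6.0325^0.41 ≈ 2.0893, c_gold = y_gold − 0.142·k_gold ≈ 1.2327.
Gain: Δc = 1.2327 − 1.1296 ≈ 0.1031.

Δc ≈ 0.103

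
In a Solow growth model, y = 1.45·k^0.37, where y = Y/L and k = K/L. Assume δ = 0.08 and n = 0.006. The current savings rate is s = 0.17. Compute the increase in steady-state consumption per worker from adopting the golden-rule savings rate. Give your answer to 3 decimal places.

Δc ≈ 0.443

Break-even investment rate: n + δ = 0.006 + 0.08 = 0.086.
Current steady state (s = 0.17): k* = (0.17·1.45/0.086)^(1/0.63) ≈ 5.3199, y* = 1.45·5.3199^0.37 ≈ 2.6912, c* = (1−0.17)·2.6912 ≈ 2.2337.
Golden rule sets MPK = n+δ: 0.37·1.45·k^(0.37−1) = 0.086, so k_gold = (0.37·1.45/0.086)^(1/0.63) ≈ 18.2818.
y_gold = 1.45·18.2818^0.37 ≈ 4.2493, c_gold = y_gold − 0.086·k_gold ≈ 2.6770.
Gain: Δc = 2.6770 − 2.2337 ≈ 0.4433.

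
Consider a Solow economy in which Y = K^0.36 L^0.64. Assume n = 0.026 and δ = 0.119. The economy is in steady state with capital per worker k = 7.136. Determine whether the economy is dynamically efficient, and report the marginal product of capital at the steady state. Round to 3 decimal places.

dynamically inefficient; MPK ≈ 0.102

n + δ = 0.026 + 0.119 = 0.145.
MPK = 0.36·k^(0.36−1) = 0.36·7.136^(-0.64) ≈ 0.1024.
MPK < 0.145, so the economy is dynamically inefficient (over-saving).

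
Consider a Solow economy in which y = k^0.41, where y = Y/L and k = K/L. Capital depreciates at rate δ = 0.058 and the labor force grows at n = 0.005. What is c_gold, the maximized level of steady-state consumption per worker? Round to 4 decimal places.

c_gold ≈ 2.1683

Capital per worker breaks even when investment replaces (n + δ)·k; here n + δ = 0.063.
Golden rule sets MPK = n+δ: 0.41·k^(0.41−1) = 0.063, so k_gold = (0.41/0.063)^(1/0.59) ≈ 23.9176.
y_gold = 23.9176^0.41 ≈ 3.6751.
c_gold = y_gold − (n+δ)·k_gold = 3.6751 − 0.063·23.9176 ≈ 2.1683.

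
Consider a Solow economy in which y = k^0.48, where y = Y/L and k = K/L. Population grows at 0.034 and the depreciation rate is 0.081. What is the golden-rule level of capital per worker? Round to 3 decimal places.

The effective depreciation rate is n + δ = 0.034 + 0.081 = 0.115.
At the golden rule the marginal product of capital equals n+δ: 0.48·k^(0.48−1) = 0.115. Solving, k_gold = (0.48/0.115)^(1/0.52) ≈ 15.6082.

k_gold ≈ 15.608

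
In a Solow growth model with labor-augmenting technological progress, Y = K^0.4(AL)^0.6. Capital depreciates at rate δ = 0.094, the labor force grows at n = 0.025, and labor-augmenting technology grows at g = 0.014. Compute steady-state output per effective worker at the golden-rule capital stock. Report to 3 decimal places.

y_gold ≈ 2.084

Break-even investment rate: n + g + δ = 0.025 + 0.014 + 0.094 = 0.133.
Setting f'(k) = n+g+δ gives 0.4·k^(0.4−1) = 0.133, hence k_gold = (0.4/0.133)^(1/0.6) ≈ 6.2663.
Output: y_gold = k_gold^0.4 = 6.2663^0.4 ≈ 2.0836.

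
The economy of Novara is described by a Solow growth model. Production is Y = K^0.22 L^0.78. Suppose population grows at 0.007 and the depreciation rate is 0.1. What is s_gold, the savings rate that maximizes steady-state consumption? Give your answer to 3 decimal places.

s_gold = 0.220

n + δ = 0.007 + 0.1 = 0.107.
At the golden rule MPK = n+δ, and in any Cobb-Douglas steady state s = (n+δ)·k/y = MPK·k/y = capital's share 0.22.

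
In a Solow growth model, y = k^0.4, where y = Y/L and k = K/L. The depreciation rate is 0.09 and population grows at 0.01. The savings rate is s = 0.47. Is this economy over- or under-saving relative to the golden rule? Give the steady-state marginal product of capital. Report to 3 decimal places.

over-saving; MPK ≈ 0.085

The effective depreciation rate is n + δ = 0.01 + 0.09 = 0.1.
Steady-state k*: s·k^0.4 = 0.1·k gives k* = (0.47/0.1)^(1/0.6) ≈ 13.1875.
MPK = 0.4·13.1875^(-0.6) ≈ 0.0851.
MPK < n+δ = 0.1, so the economy is dynamically inefficient (over-saving).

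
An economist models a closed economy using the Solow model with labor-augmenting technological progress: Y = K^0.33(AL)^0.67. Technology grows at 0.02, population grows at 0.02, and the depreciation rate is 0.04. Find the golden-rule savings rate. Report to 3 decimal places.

The effective depreciation rate is n + g + δ = 0.02 + 0.02 + 0.04 = 0.08.
At the golden rule MPK = n+g+δ, and in any Cobb-Douglas steady state s = (n+g+δ)·k/y = MPK·k/y = capital's share 0.33.

s_gold = 0.330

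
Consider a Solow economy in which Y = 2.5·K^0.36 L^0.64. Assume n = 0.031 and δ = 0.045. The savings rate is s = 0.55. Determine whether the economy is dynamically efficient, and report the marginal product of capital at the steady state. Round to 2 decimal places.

The effective depreciation rate is n + δ = 0.031 + 0.045 = 0.076.
Steady-state k*: s·A·k^0.36 = 0.076·k gives k* = (0.55·2.5/0.076)^(1/0.64) ≈ 92.2203.
MPK = 0.36·2.5·92.2203^(-0.64) ≈ 0.0497.
MPK < n+δ = 0.076, so the economy is dynamically inefficient (over-saving).

dynamically inefficient; MPK ≈ 0.05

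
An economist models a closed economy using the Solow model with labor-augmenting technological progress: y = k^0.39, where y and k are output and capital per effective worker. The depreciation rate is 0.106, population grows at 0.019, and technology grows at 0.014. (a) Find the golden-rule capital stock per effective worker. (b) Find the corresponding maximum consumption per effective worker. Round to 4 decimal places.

n + g + δ = 0.019 + 0.014 + 0.106 = 0.139.
At the golden rule the marginal product of capital equals n+g+δ: 0.39·k^(0.39−1) = 0.139. Solving, k_gold = (0.39/0.139)^(1/0.61) ≈ 5.4264.
y_gold = 5.4264^0.39 ≈ 1.9340; c_gold = y_gold − 0.139·k_gold ≈ 1.1797.

(a) k_gold ≈ 5.4264; (b) c_gold ≈ 1.1797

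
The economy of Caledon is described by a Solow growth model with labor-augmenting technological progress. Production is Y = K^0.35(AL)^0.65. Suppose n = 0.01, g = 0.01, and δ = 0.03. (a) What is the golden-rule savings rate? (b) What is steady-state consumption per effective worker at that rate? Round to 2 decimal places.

Break-even investment rate: n + g + δ = 0.01 + 0.01 + 0.03 = 0.05.
For Cobb-Douglas, s_gold equals capital's share: s_gold = 0.35.
Golden rule sets MPK = n+g+δ: 0.35·k^(0.35−1) = 0.05, so k_gold = (0.35/0.05)^(1/0.65) ≈ 19.9596.
y_gold = 19.9596^0.35 ≈ 2.8514; c_gold = (1−0.35)·y_gold ≈ 1.8534.

(a) s_gold = 0.35; (b) c_gold ≈ 1.85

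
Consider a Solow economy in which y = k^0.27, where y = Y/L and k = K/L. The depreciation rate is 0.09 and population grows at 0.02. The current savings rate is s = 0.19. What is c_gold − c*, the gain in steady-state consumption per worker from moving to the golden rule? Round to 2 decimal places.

The effective depreciation rate is n + δ = 0.02 + 0.09 = 0.11.
Current steady state (s = 0.19): k* = (0.19/0.11)^(1/0.73) ≈ 2.1142, y* = 2.1142^0.27 ≈ 1.2240, c* = (1−0.19)·1.2240 ≈ 0.9915.
Setting f'(k) = n+δ gives 0.27·k^(0.27−1) = 0.11, hence k_gold = (0.27/0.11)^(1/0.73) ≈ 3.4214.
y_gold = 3.4214^0.27 ≈ 1.3939, c_gold = y_gold − 0.11·k_gold ≈ 1.0176.
Gain: Δc = 1.0176 − 0.9915 ≈ 0.0261.

Δc ≈ 0.03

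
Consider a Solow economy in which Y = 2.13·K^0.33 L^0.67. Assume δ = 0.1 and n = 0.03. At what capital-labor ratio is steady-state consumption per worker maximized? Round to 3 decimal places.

The effective depreciation rate is n + δ = 0.03 + 0.1 = 0.13.
Maximizing c = f(k) − (n+δ)·k gives f'(k) = n+δ, i.e. 0.33·2.13·k^(0.33−1) = 0.13, so k_gold = (0.33·2.13/0.13)^(1/0.67) ≈ 12.4153.

k_gold ≈ 12.415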